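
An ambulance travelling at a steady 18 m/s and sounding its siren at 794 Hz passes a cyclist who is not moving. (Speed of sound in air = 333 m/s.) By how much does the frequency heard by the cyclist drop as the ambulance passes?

86.1 Hz

Approaching: f₁ = f · v/(v − v_s) = 794 × 333/315 ≈ 839.4 Hz.
Receding: f₂ = f · v/(v + v_s) = 794 × 333/351 ≈ 753.3 Hz.
Drop: f₁ − f₂ = 2f·v·v_s/(v² − v_s²) = 2 × 794 × 333 × 18/(333² − 18²) ≈ 86.1 Hz.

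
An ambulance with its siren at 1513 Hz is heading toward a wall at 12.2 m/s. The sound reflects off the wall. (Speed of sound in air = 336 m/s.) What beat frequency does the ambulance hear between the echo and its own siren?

114 Hz

The wall receives the sound from a moving source: f₁ = f₀ · v/(v − v_e) = 1513 × 336/323.8 ≈ 1570.0 Hz.
On the return leg the ambulance is a moving observer: f₂ = f₁ · (v + v_e)/v = 1570.0 × 348.2/336 ≈ 1627.0 Hz.
Beat against the emitted tone: |f₂ − f₀| = 2v_e·f₀/(v − v_e) = 2 × 12.2 × 1513/323.8 ≈ 114 Hz.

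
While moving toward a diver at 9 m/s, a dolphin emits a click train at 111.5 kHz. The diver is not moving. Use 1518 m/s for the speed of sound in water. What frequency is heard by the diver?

Moving source, stationary observer: f' = f · v/(v − v_s) since the source is approaching.
f' = 111.5 × 1518/(1518 − 9) = 111.5 × 1518/1509 ≈ 112.2 kHz.

112.2 kHz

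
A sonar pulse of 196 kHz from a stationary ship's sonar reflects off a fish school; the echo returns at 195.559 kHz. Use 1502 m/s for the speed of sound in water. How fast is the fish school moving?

Double Doppler shift off a moving reflector: f₂ = f₀ · (v + u)/(v − u) (u > 0 toward emitter).
Rearranging, u = v · (f₂ − f₀)/(f₂ + f₀) = 1502 × -0.441/391.559 ≈ -1.69 m/s.
So the fish school is moving at 1.69 m/s away from the emitter.

1.69 m/s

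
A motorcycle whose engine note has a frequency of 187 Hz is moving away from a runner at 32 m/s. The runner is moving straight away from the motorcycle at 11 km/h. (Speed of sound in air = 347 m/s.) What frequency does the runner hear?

170 Hz

11 km/h = 3.056 m/s.
General Doppler shift: f' = f · (v − v_o)/(v + v_s).
f' = 187 × (347 − 3.056)/(347 + 32) = 187 × 343.94/379 ≈ 170 Hz.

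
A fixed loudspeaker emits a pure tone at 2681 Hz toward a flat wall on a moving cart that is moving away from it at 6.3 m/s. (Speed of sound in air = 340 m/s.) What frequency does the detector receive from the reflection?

2583 Hz

At the flat wall on a moving cart (a moving observer), f₁ = f₀ · (v − u)/v = 2681 × 333.7/340 ≈ 2631 Hz.
The reflection then acts as a moving source: f₂ = f₁ · v/(v + u) ≈ 2583 Hz.
Equivalently f₂ = f₀ · (v − u)/(v + u).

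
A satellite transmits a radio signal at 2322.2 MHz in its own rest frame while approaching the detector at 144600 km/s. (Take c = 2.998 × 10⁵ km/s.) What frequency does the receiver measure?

β = v/c = 144600/299800 = 0.4823.
Relativistic Doppler for frequency: f' = f₀ · √((1 + β)/(1 − β)).
f' = 2322.2 × √(1.4823/0.5177) = 2322.2 × 1.69216 ≈ 3929.5 MHz.

3929.5 MHz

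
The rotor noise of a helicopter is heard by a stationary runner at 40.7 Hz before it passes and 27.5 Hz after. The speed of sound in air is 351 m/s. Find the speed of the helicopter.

f₁/f₂ = (v + v_s)/(v − v_s), so v_s = v · (f₁ − f₂)/(f₁ + f₂).
v_s = 351 × (40.7 − 27.5)/(40.7 + 27.5) = 351 × 13.2/68.2 ≈ 68 m/s.

68 m/s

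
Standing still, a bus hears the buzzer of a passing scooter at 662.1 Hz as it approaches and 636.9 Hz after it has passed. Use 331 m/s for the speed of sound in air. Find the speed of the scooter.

6.4 m/s

f₁/f₂ = (v + v_s)/(v − v_s), so v_s = v · (f₁ − f₂)/(f₁ + f₂).
v_s = 331 × (662.1 − 636.9)/(662.1 + 636.9) = 331 × 25.2/1299.0 ≈ 6.4 m/s.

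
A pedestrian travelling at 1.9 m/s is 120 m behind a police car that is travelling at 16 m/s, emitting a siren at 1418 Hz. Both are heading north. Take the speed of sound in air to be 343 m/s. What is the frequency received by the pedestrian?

1362 Hz

The pedestrian is behind, so the police car is moving away from it while the pedestrian is moving toward the police car.
General Doppler shift: f' = f · (v + v_o)/(v + v_s).
f' = 1418 × (343 + 1.9)/(343 + 16) = 1418 × 344.9/359 ≈ 1362 Hz.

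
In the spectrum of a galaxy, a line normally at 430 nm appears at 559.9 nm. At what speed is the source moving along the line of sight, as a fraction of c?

0.258c

λ'/λ₀ = 1.3021 > 1 (redshift), so the source is receding.
λ'/λ₀ = √((1 + β)/(1 − β)) for a receding source ⇒ β = (r² − 1)/(r² + 1) with r = λ'/λ₀.
β = (1.6954 − 1)/(1.6954 + 1) ≈ 0.258.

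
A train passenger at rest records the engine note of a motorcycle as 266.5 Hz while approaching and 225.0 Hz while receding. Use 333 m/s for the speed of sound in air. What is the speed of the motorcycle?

f₁/f₂ = (v + v_s)/(v − v_s), so v_s = v · (f₁ − f₂)/(f₁ + f₂).
v_s = 333 × (266.5 − 225.0)/(266.5 + 225.0) = 333 × 41.5/491.5 ≈ 28 m/s.

28 m/s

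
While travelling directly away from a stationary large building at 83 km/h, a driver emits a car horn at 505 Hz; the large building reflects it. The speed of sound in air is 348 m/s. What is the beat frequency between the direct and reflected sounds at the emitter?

83 km/h = 23.06 m/s.
The large building receives the sound from a moving source: f₁ = f₀ · v/(v + v_e) = 505 × 348/371.06 ≈ 473.6 Hz.
On the return leg the driver is a moving observer: f₂ = f₁ · (v − v_e)/v = 473.6 × 324.94/348 ≈ 442.2 Hz.
Beat against the emitted tone: |f₂ − f₀| = 2v_e·f₀/(v + v_e) = 2 × 23.06 × 505/371.06 ≈ 63 Hz.

63 Hz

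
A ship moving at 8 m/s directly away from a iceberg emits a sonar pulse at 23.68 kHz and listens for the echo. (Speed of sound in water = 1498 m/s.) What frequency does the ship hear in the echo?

The iceberg receives the sound from a moving source: f₁ = f₀ · v/(v + v_e) = 23.68 × 1498/1506 ≈ 23.6 kHz.
On the return leg the ship is a moving observer: f₂ = f₁ · (v − v_e)/v = 23.6 × 1490/1498 ≈ 23.4 kHz.
Equivalently f₂ = f₀ · (v − v_e)/(v + v_e).

23.4 kHz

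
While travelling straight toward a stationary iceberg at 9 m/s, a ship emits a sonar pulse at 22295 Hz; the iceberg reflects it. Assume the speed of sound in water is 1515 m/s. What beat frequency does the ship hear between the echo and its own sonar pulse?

The iceberg receives the sound from a moving source: f₁ = f₀ · v/(v − v_e) = 22295 × 1515/1506 ≈ 22428 Hz.
On the return leg the ship is a moving observer: f₂ = f₁ · (v + v_e)/v = 22428 × 1524/1515 ≈ 22561 Hz.
Beat against the emitted tone: |f₂ − f₀| = 2v_e·f₀/(v − v_e) = 2 × 9 × 22295/1506 ≈ 266 Hz.

266 Hz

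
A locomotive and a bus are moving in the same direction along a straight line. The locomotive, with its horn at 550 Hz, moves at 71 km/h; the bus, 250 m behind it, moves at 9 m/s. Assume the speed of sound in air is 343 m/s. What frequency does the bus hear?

534 Hz

71 km/h = 19.72 m/s.
The bus is behind, so the locomotive is moving away from it while the bus is moving toward the locomotive.
Both move, so f' = f · (v + v_o)/(v + v_s).
f' = 550 × (343 + 9)/(343 + 19.72) = 550 × 352/362.72 ≈ 534 Hz.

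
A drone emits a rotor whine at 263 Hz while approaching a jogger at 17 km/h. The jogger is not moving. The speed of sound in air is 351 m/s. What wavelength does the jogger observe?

17 km/h = 4.722 m/s.
With the source moving toward a stationary observer, f' = f · v/(v − v_s).
f' = 263 × 351/(351 − 4.722) ≈ 267 Hz.
λ' = v/f' = 351/266.587 ≈ 1.32 m.

1.32 m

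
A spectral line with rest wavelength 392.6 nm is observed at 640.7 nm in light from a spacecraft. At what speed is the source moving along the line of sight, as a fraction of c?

λ'/λ₀ = 1.6319 > 1 (redshift), so the source is receding.
λ'/λ₀ = √((1 + β)/(1 − β)) for a receding source ⇒ β = (r² − 1)/(r² + 1) with r = λ'/λ₀.
β = (2.6632 − 1)/(2.6632 + 1) ≈ 0.454.

0.454c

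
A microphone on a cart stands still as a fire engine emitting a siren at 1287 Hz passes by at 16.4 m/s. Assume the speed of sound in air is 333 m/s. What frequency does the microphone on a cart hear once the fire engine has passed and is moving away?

1227 Hz

Receding: f₂ = f · v/(v + v_s) = 1287 × 333/349.4 ≈ 1227 Hz.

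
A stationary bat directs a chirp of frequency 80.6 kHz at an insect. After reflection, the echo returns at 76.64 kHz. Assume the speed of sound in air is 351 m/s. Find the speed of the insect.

Double Doppler shift off a moving reflector: f₂ = f₀ · (v + u)/(v − u) (u > 0 toward emitter).
Rearranging, u = v · (f₂ − f₀)/(f₂ + f₀) = 351 × -3.96/157.24 ≈ -8.8 m/s.
So the insect is moving at 8.8 m/s away from the emitter.

8.8 m/s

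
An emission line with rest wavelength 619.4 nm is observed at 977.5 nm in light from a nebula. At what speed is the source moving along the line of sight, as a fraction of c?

λ'/λ₀ = 1.5781 > 1 (redshift), so the source is receding.
λ'/λ₀ = √((1 + β)/(1 − β)) for a receding source ⇒ β = (r² − 1)/(r² + 1) with r = λ'/λ₀.
β = (2.4905 − 1)/(2.4905 + 1) ≈ 0.427.

0.427c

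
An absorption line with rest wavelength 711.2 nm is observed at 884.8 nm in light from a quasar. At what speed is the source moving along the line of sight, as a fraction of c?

0.215c

λ'/λ₀ = 1.2441 > 1 (redshift), so the source is receding.
λ'/λ₀ = √((1 + β)/(1 − β)) for a receding source ⇒ β = (r² − 1)/(r² + 1) with r = λ'/λ₀.
β = (1.5478 − 1)/(1.5478 + 1) ≈ 0.215.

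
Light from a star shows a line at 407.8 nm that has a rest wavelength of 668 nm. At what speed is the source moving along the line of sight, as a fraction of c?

λ'/λ₀ = 0.6105 < 1 (blueshift), so the source is approaching.
λ'/λ₀ = √((1 − β)/(1 + β)) for an approaching source ⇒ β = (1 − r²)/(1 + r²) with r = λ'/λ₀.
β = (1 − 0.3727)/(1 + 0.3727) ≈ 0.457.

0.457c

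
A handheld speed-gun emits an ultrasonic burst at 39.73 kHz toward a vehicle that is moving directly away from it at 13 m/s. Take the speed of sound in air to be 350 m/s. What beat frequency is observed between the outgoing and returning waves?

2846 Hz

The vehicle first receives the wave as a moving observer: f₁ = f₀ · (v − u)/v = 39.73 × (350 − 13)/350 ≈ 38.25 kHz.
On reflection it acts as a source moving away from the stationary detector: f₂ = f₁ · v/(v + u) = 38.25 × 350/363 ≈ 36.88 kHz.
Equivalently f₂ = f₀ · (v − u)/(v + u).
Beat frequency (with f₀ = 39730 Hz): |f₂ − f₀| = 2u·f₀/(v + u) = 2 × 13 × 39730/363 ≈ 2846 Hz.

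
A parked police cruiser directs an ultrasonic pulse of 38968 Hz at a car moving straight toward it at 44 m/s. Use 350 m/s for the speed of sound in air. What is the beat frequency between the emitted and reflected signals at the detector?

The car first receives the wave as a moving observer: f₁ = f₀ · (v + u)/v = 38968 × (350 + 44)/350 ≈ 43867 Hz.
On reflection it acts as a source moving toward the stationary detector: f₂ = f₁ · v/(v − u) = 43867 × 350/306 ≈ 50174 Hz.
Equivalently f₂ = f₀ · (v + u)/(v − u).
Beat frequency: |f₂ − f₀| = 2u·f₀/(v − u) = 2 × 44 × 38968/306 ≈ 11206 Hz.

11206 Hz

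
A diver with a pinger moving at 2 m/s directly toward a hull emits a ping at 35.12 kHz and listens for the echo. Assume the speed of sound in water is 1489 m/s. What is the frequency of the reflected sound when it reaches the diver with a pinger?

35.2 kHz

The hull receives the sound from a moving source: f₁ = f₀ · v/(v − v_e) = 35.12 × 1489/1487 ≈ 35.2 kHz.
On the return leg the diver with a pinger is a moving observer: f₂ = f₁ · (v + v_e)/v = 35.2 × 1491/1489 ≈ 35.2 kHz.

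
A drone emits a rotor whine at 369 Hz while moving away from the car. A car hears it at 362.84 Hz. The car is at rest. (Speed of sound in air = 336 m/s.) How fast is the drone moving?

f' = f · v/(v + v_s) ⇒ v_s = v · |1 − f/f'|.
v_s = 336 × |1 − 369/362.84| = 336 × 0.01698 ≈ 5.7 m/s.

5.7 m/s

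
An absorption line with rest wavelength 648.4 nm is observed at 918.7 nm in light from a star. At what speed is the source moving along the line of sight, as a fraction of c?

λ'/λ₀ = 1.4169 > 1 (redshift), so the source is receding.
λ'/λ₀ = √((1 + β)/(1 − β)) for a receding source ⇒ β = (r² − 1)/(r² + 1) with r = λ'/λ₀.
β = (2.0075 − 1)/(2.0075 + 1) ≈ 0.335.

0.335c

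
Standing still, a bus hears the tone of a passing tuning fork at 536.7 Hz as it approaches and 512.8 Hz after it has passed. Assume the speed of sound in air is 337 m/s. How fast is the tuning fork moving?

f₁/f₂ = (v + v_s)/(v − v_s), so v_s = v · (f₁ − f₂)/(f₁ + f₂).
v_s = 337 × (536.7 − 512.8)/(536.7 + 512.8) = 337 × 23.9/1049.5 ≈ 7.7 m/s.

7.7 m/s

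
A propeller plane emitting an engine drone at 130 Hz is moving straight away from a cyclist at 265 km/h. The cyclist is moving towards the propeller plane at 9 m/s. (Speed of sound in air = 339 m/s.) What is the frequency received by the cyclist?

265 km/h = 73.61 m/s.
General Doppler shift: f' = f · (v + v_o)/(v + v_s).
f' = 130 × (339 + 9)/(339 + 73.61) = 130 × 348/412.61 ≈ 110 Hz.

110 Hz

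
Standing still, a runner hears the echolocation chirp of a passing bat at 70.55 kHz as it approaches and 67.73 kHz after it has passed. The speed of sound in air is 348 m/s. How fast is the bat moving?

f₁/f₂ = (v + v_s)/(v − v_s), so v_s = v · (f₁ − f₂)/(f₁ + f₂).
v_s = 348 × (70.55 − 67.73)/(70.55 + 67.73) = 348 × 2.82/138.28 ≈ 7.1 m/s.

7.1 m/s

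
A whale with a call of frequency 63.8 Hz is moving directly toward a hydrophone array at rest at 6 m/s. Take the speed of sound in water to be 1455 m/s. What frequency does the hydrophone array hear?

Only the source moves, toward the listener, so f' = f · v/(v − v_s).
f' = 63.8 × 1455/(1455 − 6) = 63.8 × 1455/1449 ≈ 64 Hz.

64 Hz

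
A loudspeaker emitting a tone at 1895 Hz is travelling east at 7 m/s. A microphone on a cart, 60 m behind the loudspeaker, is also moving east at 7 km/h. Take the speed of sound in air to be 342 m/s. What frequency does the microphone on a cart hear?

7 km/h = 1.944 m/s.
The microphone on a cart is behind, so the loudspeaker is moving away from it while the microphone on a cart is moving toward the loudspeaker.
With source receding and observer approaching, f' = f · (v + v_o)/(v + v_s).
f' = 1895 × (342 + 1.944)/(342 + 7) = 1895 × 343.94/349 ≈ 1868 Hz.

1868 Hz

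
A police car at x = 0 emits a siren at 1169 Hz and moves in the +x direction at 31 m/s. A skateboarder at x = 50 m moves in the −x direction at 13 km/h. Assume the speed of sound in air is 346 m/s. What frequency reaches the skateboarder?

13 km/h = 3.611 m/s.
The observer lies on the +x side, so the source is heading toward the observer and the observer is heading toward the source.
General Doppler shift: f' = f · (v + v_o)/(v − v_s).
f' = 1169 × (346 + 3.611)/(346 − 31) = 1169 × 349.61/315 ≈ 1297 Hz.

1297 Hz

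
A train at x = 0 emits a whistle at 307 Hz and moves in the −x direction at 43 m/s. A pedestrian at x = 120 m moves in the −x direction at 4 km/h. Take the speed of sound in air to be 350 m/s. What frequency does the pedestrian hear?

4 km/h = 1.111 m/s.
The observer lies on the +x side, so the source is heading away from the observer and the observer is heading toward the source.
General Doppler shift: f' = f · (v + v_o)/(v + v_s).
f' = 307 × (350 + 1.111)/(350 + 43) = 307 × 351.11/393 ≈ 274 Hz.

274 Hz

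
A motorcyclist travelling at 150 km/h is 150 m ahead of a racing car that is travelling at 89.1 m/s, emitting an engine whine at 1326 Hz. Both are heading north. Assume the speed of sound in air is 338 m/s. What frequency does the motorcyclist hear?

150 km/h = 41.67 m/s.
The motorcyclist is ahead, so the racing car is moving toward it while the motorcyclist is moving away from the racing car.
With source approaching and observer receding, f' = f · (v − v_o)/(v − v_s).
f' = 1326 × (338 − 41.67)/(338 − 89.1) = 1326 × 296.33/248.9 ≈ 1579 Hz.

1579 Hz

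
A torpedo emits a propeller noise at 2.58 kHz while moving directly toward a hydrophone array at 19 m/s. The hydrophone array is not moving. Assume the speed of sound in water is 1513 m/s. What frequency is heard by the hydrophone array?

2.61 kHz

Moving source, stationary observer: f' = f · v/(v − v_s) since the source is approaching.
f' = 2.58 × 1513/(1513 − 19) = 2.58 × 1513/1494 ≈ 2.61 kHz.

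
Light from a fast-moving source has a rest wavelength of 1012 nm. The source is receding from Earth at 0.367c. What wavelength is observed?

Relativistic Doppler for wavelength: λ' = λ₀ · √((1 + β)/(1 − β)).
λ' = 1012 × √(1.3670/0.6330) = 1012 × 1.46954 ≈ 1487.2 nm.

1487.2 nm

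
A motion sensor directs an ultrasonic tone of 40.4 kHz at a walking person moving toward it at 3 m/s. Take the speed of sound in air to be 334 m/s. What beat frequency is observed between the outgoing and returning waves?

The walking person first receives the wave as a moving observer: f₁ = f₀ · (v + u)/v = 40.4 × (334 + 3)/334 ≈ 40.763 kHz.
The reflection then acts as a moving source: f₂ = f₁ · v/(v − u) ≈ 41.132 kHz.
Beat frequency (with f₀ = 40400 Hz): |f₂ − f₀| = 2u·f₀/(v − u) = 2 × 3 × 40400/331 ≈ 732 Hz.

732 Hz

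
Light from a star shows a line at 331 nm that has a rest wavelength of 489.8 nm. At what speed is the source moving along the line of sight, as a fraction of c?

0.373c

λ'/λ₀ = 0.6758 < 1 (blueshift), so the source is approaching.
λ'/λ₀ = √((1 − β)/(1 + β)) for an approaching source ⇒ β = (1 − r²)/(1 + r²) with r = λ'/λ₀.
β = (1 − 0.4567)/(1 + 0.4567) ≈ 0.373.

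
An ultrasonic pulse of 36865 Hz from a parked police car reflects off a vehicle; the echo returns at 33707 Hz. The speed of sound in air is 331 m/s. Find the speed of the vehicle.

Double Doppler shift off a moving reflector: f₂ = f₀ · (v + u)/(v − u) (u > 0 toward emitter).
Rearranging, u = v · (f₂ − f₀)/(f₂ + f₀) = 331 × -3158/70572 ≈ -14.8 m/s.
So the vehicle is moving at 14.8 m/s away from the emitter.

14.8 m/s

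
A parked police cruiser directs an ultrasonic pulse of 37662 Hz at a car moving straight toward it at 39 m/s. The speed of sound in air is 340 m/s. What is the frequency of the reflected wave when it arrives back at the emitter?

At the car (a moving observer), f₁ = f₀ · (v + u)/v = 37662 × 379/340 ≈ 41982 Hz.
The reflection then acts as a moving source: f₂ = f₁ · v/(v − u) ≈ 47422 Hz.
Equivalently f₂ = f₀ · (v + u)/(v − u).

47422 Hz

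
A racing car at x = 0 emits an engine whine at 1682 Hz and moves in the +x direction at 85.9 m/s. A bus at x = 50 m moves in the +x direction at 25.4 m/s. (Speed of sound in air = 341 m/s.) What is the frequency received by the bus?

2081 Hz

The observer lies on the +x side, so the source is heading toward the observer and the observer is heading away from the source.
With source approaching and observer receding, f' = f · (v − v_o)/(v − v_s).
f' = 1682 × (341 − 25.4)/(341 − 85.9) = 1682 × 315.6/255.1 ≈ 2081 Hz.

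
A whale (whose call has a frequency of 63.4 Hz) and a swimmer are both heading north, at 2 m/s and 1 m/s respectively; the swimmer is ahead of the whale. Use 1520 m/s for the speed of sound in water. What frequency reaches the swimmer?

The swimmer is ahead, so the whale is moving toward it while the swimmer is moving away from the whale.
General Doppler shift: f' = f · (v − v_o)/(v − v_s).
f' = 63.4 × (1520 − 1)/(1520 − 2) = 63.4 × 1519/1518 ≈ 63 Hz.

63 Hz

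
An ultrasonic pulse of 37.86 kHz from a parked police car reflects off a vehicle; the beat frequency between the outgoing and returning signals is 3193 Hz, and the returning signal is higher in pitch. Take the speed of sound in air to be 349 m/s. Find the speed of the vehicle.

14.1 m/s

Double Doppler shift off a moving reflector: f₂ = f₀ · (v + u)/(v − u) (u > 0 toward emitter).
Returning signal is higher, so f₂ = f₀ + Δf = 37860 + 3193 = 41053 Hz.
Rearranging, u = v · (f₂ − f₀)/(f₂ + f₀) = 349 × 3193/78913 ≈ 14.1 m/s.
So the vehicle is moving at 14.1 m/s toward the emitter.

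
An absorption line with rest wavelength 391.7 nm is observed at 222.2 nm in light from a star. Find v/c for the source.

0.513c

λ'/λ₀ = 0.5673 < 1 (blueshift), so the source is approaching.
λ'/λ₀ = √((1 − β)/(1 + β)) for an approaching source ⇒ β = (1 − r²)/(1 + r²) with r = λ'/λ₀.
β = (1 − 0.3218)/(1 + 0.3218) ≈ 0.513.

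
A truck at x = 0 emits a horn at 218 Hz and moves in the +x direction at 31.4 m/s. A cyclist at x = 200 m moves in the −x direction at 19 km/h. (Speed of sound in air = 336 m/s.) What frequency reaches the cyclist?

19 km/h = 5.278 m/s.
The observer lies on the +x side, so the source is heading toward the observer and the observer is heading toward the source.
With source approaching and observer approaching, f' = f · (v + v_o)/(v − v_s).
f' = 218 × (336 + 5.278)/(336 − 31.4) = 218 × 341.28/304.6 ≈ 244 Hz.

244 Hz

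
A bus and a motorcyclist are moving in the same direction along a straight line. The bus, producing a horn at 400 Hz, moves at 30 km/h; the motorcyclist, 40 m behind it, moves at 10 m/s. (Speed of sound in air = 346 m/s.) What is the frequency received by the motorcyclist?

402 Hz

30 km/h = 8.333 m/s.
The motorcyclist is behind, so the bus is moving away from it while the motorcyclist is moving toward the bus.
With source receding and observer approaching, f' = f · (v + v_o)/(v + v_s).
f' = 400 × (346 + 10)/(346 + 8.333) = 400 × 356/354.33 ≈ 402 Hz.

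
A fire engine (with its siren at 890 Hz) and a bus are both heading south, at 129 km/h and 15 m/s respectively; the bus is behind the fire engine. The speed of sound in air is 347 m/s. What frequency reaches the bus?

129 km/h = 35.83 m/s.
The bus is behind, so the fire engine is moving away from it while the bus is moving toward the fire engine.
General Doppler shift: f' = f · (v + v_o)/(v + v_s).
f' = 890 × (347 + 15)/(347 + 35.83) = 890 × 362/382.83 ≈ 842 Hz.

842 Hz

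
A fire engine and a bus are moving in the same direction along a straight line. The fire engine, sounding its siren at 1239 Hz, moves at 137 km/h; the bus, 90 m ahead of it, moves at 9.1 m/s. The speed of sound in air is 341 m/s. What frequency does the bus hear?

1357 Hz

137 km/h = 38.06 m/s.
The bus is ahead, so the fire engine is moving toward it while the bus is moving away from the fire engine.
With source approaching and observer receding, f' = f · (v − v_o)/(v − v_s).
f' = 1239 × (341 − 9.1)/(341 − 38.06) = 1239 × 331.9/302.94 ≈ 1357 Hz.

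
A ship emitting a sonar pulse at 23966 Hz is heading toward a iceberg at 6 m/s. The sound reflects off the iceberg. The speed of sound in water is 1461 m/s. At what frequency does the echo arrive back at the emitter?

24164 Hz

The iceberg receives the sound from a moving source: f₁ = f₀ · v/(v − v_e) = 23966 × 1461/1455 ≈ 24065 Hz.
On the return leg the ship is a moving observer: f₂ = f₁ · (v + v_e)/v = 24065 × 1467/1461 ≈ 24164 Hz.
Equivalently f₂ = f₀ · (v + v_e)/(v − v_e).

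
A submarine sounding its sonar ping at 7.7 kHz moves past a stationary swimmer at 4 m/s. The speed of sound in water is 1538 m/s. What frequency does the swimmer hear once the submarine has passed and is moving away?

Receding: f₂ = f · v/(v + v_s) = 7.7 × 1538/1542 ≈ 7.68 kHz.

7.68 kHz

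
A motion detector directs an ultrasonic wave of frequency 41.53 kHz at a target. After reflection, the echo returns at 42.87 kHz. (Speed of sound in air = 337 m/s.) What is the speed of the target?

Double Doppler shift off a moving reflector: f₂ = f₀ · (v + u)/(v − u) (u > 0 toward emitter).
Rearranging, u = v · (f₂ − f₀)/(f₂ + f₀) = 337 × 1.34/84.40 ≈ 5.4 m/s.
So the target is moving at 5.4 m/s toward the emitter.

5.4 m/s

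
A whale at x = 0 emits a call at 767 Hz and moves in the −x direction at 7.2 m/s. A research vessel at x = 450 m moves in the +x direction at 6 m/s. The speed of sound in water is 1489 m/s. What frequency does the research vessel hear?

The observer lies on the +x side, so the source is heading away from the observer and the observer is heading away from the source.
With source receding and observer receding, f' = f · (v − v_o)/(v + v_s).
f' = 767 × (1489 − 6)/(1489 + 7.2) = 767 × 1483/1496.2 ≈ 760 Hz.

760 Hz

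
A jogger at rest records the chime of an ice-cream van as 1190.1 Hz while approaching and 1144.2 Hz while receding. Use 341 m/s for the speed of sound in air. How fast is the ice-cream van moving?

6.7 m/s

f₁/f₂ = (v + v_s)/(v − v_s), so v_s = v · (f₁ − f₂)/(f₁ + f₂).
v_s = 341 × (1190.1 − 1144.2)/(1190.1 + 1144.2) = 341 × 45.9/2334.3 ≈ 6.7 m/s.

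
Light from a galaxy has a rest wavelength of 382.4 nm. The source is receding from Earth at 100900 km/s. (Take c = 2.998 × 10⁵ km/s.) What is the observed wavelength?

β = v/c = 100900/299800 = 0.3366.
Relativistic Doppler for wavelength: λ' = λ₀ · √((1 + β)/(1 − β)).
λ' = 382.4 × √(1.3366/0.6634) = 382.4 × 1.41936 ≈ 542.8 nm.

542.8 nm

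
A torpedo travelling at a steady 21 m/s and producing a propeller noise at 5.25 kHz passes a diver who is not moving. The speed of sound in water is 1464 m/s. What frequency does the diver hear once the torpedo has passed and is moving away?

5.18 kHz

Receding: f₂ = f · v/(v + v_s) = 5.25 × 1464/1485 ≈ 5.18 kHz.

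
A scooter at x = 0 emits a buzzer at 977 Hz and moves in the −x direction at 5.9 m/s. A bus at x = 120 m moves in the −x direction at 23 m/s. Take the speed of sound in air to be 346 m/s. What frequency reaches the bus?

The observer lies on the +x side, so the source is heading away from the observer and the observer is heading toward the source.
With source receding and observer approaching, f' = f · (v + v_o)/(v + v_s).
f' = 977 × (346 + 23)/(346 + 5.9) = 977 × 369/351.9 ≈ 1024 Hz.

1024 Hz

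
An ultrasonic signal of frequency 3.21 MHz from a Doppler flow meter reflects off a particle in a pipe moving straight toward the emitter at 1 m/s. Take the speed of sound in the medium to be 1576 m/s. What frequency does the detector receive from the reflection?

At the particle in a pipe (a moving observer), f₁ = f₀ · (v + u)/v = 3.21 × 1577/1576 ≈ 3.212 MHz.
On reflection it acts as a source moving toward the stationary detector: f₂ = f₁ · v/(v − u) = 3.212 × 1576/1575 ≈ 3.214 MHz.
Equivalently f₂ = f₀ · (v + u)/(v − u).

3.214 MHz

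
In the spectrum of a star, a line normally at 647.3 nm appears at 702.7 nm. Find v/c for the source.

0.082c

λ'/λ₀ = 1.0856 > 1 (redshift), so the source is receding.
λ'/λ₀ = √((1 + β)/(1 − β)) for a receding source ⇒ β = (r² − 1)/(r² + 1) with r = λ'/λ₀.
β = (1.1785 − 1)/(1.1785 + 1) ≈ 0.082.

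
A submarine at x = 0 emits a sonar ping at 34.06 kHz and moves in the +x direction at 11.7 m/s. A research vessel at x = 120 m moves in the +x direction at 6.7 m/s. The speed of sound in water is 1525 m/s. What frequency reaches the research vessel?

34.2 kHz

The observer lies on the +x side, so the source is heading toward the observer and the observer is heading away from the source.
General Doppler shift: f' = f · (v − v_o)/(v − v_s).
f' = 34.06 × (1525 − 6.7)/(1525 − 11.7) = 34.06 × 1518.3/1513.3 ≈ 34.2 kHz.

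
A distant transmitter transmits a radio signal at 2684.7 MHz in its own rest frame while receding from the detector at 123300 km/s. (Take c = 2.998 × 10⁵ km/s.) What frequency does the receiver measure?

1734.0 MHz

β = v/c = 123300/299800 = 0.4113.
Relativistic Doppler for frequency: f' = f₀ · √((1 − β)/(1 + β)).
f' = 2684.7 × √(0.5887/1.4113) = 2684.7 × 0.64588 ≈ 1734.0 MHz.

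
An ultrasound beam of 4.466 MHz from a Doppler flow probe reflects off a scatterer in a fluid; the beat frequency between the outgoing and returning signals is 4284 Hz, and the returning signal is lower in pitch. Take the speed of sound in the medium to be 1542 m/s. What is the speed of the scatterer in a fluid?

0.74 m/s

Double Doppler shift off a moving reflector: f₂ = f₀ · (v + u)/(v − u) (u > 0 toward emitter).
Returning signal is lower, so f₂ = f₀ − Δf = 4466000 − 4284 = 4461716 Hz.
Rearranging, u = v · (f₂ − f₀)/(f₂ + f₀) = 1542 × -4284/8927716 ≈ -0.74 m/s.
So the scatterer in a fluid is moving at 0.74 m/s away from the emitter.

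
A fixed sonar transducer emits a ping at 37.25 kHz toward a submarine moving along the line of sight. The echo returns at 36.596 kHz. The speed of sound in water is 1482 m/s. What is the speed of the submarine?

Double Doppler shift off a moving reflector: f₂ = f₀ · (v + u)/(v − u) (u > 0 toward emitter).
Rearranging, u = v · (f₂ − f₀)/(f₂ + f₀) = 1482 × -0.654/73.846 ≈ -13.1 m/s.
So the submarine is moving at 13.1 m/s away from the emitter.

13.1 m/s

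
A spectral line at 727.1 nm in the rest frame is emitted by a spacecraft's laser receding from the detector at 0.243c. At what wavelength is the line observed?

Relativistic Doppler for wavelength: λ' = λ₀ · √((1 + β)/(1 − β)).
λ' = 727.1 × √(1.2430/0.7570) = 727.1 × 1.28141 ≈ 931.7 nm.

931.7 nm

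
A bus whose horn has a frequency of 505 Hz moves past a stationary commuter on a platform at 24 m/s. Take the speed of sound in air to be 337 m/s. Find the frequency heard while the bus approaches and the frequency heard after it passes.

Approaching: f₁ = f · v/(v − v_s) = 505 × 337/313 ≈ 544 Hz.
Receding: f₂ = f · v/(v + v_s) = 505 × 337/361 ≈ 471 Hz.

544 Hz approaching; 471 Hz receding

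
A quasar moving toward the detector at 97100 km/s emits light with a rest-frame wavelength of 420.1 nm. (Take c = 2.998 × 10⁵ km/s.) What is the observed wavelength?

300.2 nm

β = v/c = 97100/299800 = 0.3239.
Relativistic Doppler for wavelength: λ' = λ₀ · √((1 − β)/(1 + β)).
λ' = 420.1 × √(0.6761/1.3239) = 420.1 × 0.71464 ≈ 300.2 nm.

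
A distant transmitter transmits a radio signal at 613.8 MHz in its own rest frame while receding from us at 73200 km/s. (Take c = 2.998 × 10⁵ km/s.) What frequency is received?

478.4 MHz

β = v/c = 73200/299800 = 0.2442.
Relativistic Doppler for frequency: f' = f₀ · √((1 − β)/(1 + β)).
f' = 613.8 × √(0.7558/1.2442) = 613.8 × 0.77943 ≈ 478.4 MHz.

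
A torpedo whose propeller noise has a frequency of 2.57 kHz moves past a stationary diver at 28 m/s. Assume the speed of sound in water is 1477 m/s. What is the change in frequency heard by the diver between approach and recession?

Approaching: f₁ = f · v/(v − v_s) = 2.57 × 1477/1449 ≈ 2.6197 kHz.
Receding: f₂ = f · v/(v + v_s) = 2.57 × 1477/1505 ≈ 2.5222 kHz.
Drop: f₁ − f₂ = 2f·v·v_s/(v² − v_s²) = 2 × 2.57 × 1477 × 28/(1477² − 28²) ≈ 0.0975 kHz.

0.0975 kHz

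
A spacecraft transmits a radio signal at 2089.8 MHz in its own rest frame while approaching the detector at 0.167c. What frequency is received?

2473.5 MHz

Relativistic Doppler for frequency: f' = f₀ · √((1 + β)/(1 − β)).
f' = 2089.8 × √(1.1670/0.8330) = 2089.8 × 1.18362 ≈ 2473.5 MHz.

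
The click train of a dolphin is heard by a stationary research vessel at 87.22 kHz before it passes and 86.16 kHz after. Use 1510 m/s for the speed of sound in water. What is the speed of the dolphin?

9.2 m/s

f₁/f₂ = (v + v_s)/(v − v_s), so v_s = v · (f₁ − f₂)/(f₁ + f₂).
v_s = 1510 × (87.22 − 86.16)/(87.22 + 86.16) = 1510 × 1.06/173.38 ≈ 9.2 m/s.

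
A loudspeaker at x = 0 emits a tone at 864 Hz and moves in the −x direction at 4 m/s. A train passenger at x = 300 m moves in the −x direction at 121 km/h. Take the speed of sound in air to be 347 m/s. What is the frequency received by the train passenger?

937 Hz

121 km/h = 33.61 m/s.
The observer lies on the +x side, so the source is heading away from the observer and the observer is heading toward the source.
Both move, so f' = f · (v + v_o)/(v + v_s).
f' = 864 × (347 + 33.61)/(347 + 4) = 864 × 380.61/351 ≈ 937 Hz.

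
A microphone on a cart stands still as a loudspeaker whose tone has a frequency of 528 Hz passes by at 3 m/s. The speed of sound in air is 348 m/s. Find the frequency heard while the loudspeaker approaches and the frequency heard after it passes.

Approaching: f₁ = f · v/(v − v_s) = 528 × 348/345 ≈ 533 Hz.
Receding: f₂ = f · v/(v + v_s) = 528 × 348/351 ≈ 523 Hz.

533 Hz approaching; 523 Hz receding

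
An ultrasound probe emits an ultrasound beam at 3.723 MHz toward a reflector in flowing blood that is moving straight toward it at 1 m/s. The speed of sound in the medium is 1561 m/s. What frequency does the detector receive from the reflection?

At the reflector in flowing blood (a moving observer), f₁ = f₀ · (v + u)/v = 3.723 × 1562/1561 ≈ 3.725 MHz.
The reflection then acts as a moving source: f₂ = f₁ · v/(v − u) ≈ 3.728 MHz.

3.728 MHz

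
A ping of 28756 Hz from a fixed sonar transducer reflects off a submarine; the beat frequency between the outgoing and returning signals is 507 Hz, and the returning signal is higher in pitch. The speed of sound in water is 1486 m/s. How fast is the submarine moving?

Double Doppler shift off a moving reflector: f₂ = f₀ · (v + u)/(v − u) (u > 0 toward emitter).
Returning signal is higher, so f₂ = f₀ + Δf = 28756 + 507 = 29263 Hz.
Rearranging, u = v · (f₂ − f₀)/(f₂ + f₀) = 1486 × 507/58019 ≈ 13.0 m/s.
So the submarine is moving at 13.0 m/s toward the emitter.

13.0 m/s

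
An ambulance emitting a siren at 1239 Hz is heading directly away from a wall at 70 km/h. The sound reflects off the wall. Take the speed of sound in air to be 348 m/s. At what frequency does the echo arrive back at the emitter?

1108 Hz

70 km/h = 19.44 m/s.
The wall receives the sound from a moving source: f₁ = f₀ · v/(v + v_e) = 1239 × 348/367.44 ≈ 1173 Hz.
On the return leg the ambulance is a moving observer: f₂ = f₁ · (v − v_e)/v = 1173 × 328.56/348 ≈ 1108 Hz.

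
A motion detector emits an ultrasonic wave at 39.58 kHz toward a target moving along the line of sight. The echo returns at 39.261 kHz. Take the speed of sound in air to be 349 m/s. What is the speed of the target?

1.41 m/s

Double Doppler shift off a moving reflector: f₂ = f₀ · (v + u)/(v − u) (u > 0 toward emitter).
Rearranging, u = v · (f₂ − f₀)/(f₂ + f₀) = 349 × -0.319/78.841 ≈ -1.41 m/s.
So the target is moving at 1.41 m/s away from the emitter.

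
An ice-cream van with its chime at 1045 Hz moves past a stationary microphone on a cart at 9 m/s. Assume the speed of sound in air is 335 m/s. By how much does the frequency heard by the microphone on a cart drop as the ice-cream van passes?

56.2 Hz

Approaching: f₁ = f · v/(v − v_s) = 1045 × 335/326 ≈ 1073.8 Hz.
Receding: f₂ = f · v/(v + v_s) = 1045 × 335/344 ≈ 1017.7 Hz.
Drop: f₁ − f₂ = 2f·v·v_s/(v² − v_s²) = 2 × 1045 × 335 × 9/(335² − 9²) ≈ 56.2 Hz.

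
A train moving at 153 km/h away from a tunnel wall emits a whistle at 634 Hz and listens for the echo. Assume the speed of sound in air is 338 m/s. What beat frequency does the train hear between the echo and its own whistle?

153 km/h = 42.5 m/s.
The tunnel wall receives the sound from a moving source: f₁ = f₀ · v/(v + v_e) = 634 × 338/380.5 ≈ 563.2 Hz.
On the return leg the train is a moving observer: f₂ = f₁ · (v − v_e)/v = 563.2 × 295.5/338 ≈ 492.4 Hz.
Equivalently f₂ = f₀ · (v − v_e)/(v + v_e).
Beat against the emitted tone: |f₂ − f₀| = 2v_e·f₀/(v + v_e) = 2 × 42.5 × 634/380.5 ≈ 142 Hz.

142 Hz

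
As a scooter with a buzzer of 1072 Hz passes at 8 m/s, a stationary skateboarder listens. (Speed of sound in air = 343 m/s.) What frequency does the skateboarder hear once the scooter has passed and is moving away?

1048 Hz

Receding: f₂ = f · v/(v + v_s) = 1072 × 343/351 ≈ 1048 Hz.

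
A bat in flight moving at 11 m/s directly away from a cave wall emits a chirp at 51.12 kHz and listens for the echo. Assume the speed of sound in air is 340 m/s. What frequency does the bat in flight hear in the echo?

47.9 kHz

The cave wall receives the sound from a moving source: f₁ = f₀ · v/(v + v_e) = 51.12 × 340/351 ≈ 49.5 kHz.
On the return leg the bat in flight is a moving observer: f₂ = f₁ · (v − v_e)/v = 49.5 × 329/340 ≈ 47.9 kHz.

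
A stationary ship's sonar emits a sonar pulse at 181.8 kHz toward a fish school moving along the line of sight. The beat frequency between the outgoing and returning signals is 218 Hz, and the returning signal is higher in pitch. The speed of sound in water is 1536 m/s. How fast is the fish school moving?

0.92 m/s

Double Doppler shift off a moving reflector: f₂ = f₀ · (v + u)/(v − u) (u > 0 toward emitter).
Returning signal is higher, so f₂ = f₀ + Δf = 181800 + 218 = 182018 Hz.
Rearranging, u = v · (f₂ − f₀)/(f₂ + f₀) = 1536 × 218/363818 ≈ 0.92 m/s.
So the fish school is moving at 0.92 m/s toward the emitter.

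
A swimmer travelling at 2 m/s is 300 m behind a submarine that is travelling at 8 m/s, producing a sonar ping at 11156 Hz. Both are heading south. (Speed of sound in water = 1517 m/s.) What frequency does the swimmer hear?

The swimmer is behind, so the submarine is moving away from it while the swimmer is moving toward the submarine.
General Doppler shift: f' = f · (v + v_o)/(v + v_s).
f' = 11156 × (1517 + 2)/(1517 + 8) = 11156 × 1519/1525 ≈ 11112 Hz.

11112 Hz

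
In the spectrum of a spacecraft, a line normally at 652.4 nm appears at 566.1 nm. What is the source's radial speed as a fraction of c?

0.141c

λ'/λ₀ = 0.8677 < 1 (blueshift), so the source is approaching.
λ'/λ₀ = √((1 − β)/(1 + β)) for an approaching source ⇒ β = (1 − r²)/(1 + r²) with r = λ'/λ₀.
β = (1 − 0.7529)/(1 + 0.7529) ≈ 0.141.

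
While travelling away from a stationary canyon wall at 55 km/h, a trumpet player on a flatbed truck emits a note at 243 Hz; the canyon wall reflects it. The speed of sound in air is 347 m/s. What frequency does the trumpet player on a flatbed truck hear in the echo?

55 km/h = 15.28 m/s.
The canyon wall receives the sound from a moving source: f₁ = f₀ · v/(v + v_e) = 243 × 347/362.28 ≈ 233 Hz.
On the return leg the trumpet player on a flatbed truck is a moving observer: f₂ = f₁ · (v − v_e)/v = 233 × 331.72/347 ≈ 223 Hz.
Equivalently f₂ = f₀ · (v − v_e)/(v + v_e).

223 Hz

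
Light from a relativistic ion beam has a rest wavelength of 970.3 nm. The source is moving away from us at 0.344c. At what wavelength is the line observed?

1388.8 nm

Relativistic Doppler for wavelength: λ' = λ₀ · √((1 + β)/(1 − β)).
λ' = 970.3 × √(1.3440/0.6560) = 970.3 × 1.43136 ≈ 1388.8 nm.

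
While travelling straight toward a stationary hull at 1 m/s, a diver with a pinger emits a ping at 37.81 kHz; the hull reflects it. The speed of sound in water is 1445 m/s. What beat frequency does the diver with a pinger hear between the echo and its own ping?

52.4 Hz

The hull receives the sound from a moving source: f₁ = f₀ · v/(v − v_e) = 37.81 × 1445/1444 ≈ 37.8362 kHz.
On the return leg the diver with a pinger is a moving observer: f₂ = f₁ · (v + v_e)/v = 37.8362 × 1446/1445 ≈ 37.8624 kHz.
Equivalently f₂ = f₀ · (v + v_e)/(v − v_e).
Beat against the emitted tone (with f₀ = 37810 Hz): |f₂ − f₀| = 2v_e·f₀/(v − v_e) = 2 × 1 × 37810/1444 ≈ 52.4 Hz.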